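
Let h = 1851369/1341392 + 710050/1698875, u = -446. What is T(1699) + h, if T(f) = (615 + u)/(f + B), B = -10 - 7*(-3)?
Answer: 2274521143861/1199029551120 ≈ 1.8970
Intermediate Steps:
B = 11 (B = -10 + 21 = 11)
T(f) = 169/(11 + f) (T(f) = (615 - 446)/(f + 11) = 169/(11 + f))
h = 12608307383/7011868720 (h = 1851369*(1/1341392) + 710050*(1/1698875) = 142413/103184 + 28402/67955 = 12608307383/7011868720 ≈ 1.7981)
T(1699) + h = 169/(11 + 1699) + 12608307383/7011868720 = 169/1710 + 12608307383/7011868720 = 2274521143861/1199029551120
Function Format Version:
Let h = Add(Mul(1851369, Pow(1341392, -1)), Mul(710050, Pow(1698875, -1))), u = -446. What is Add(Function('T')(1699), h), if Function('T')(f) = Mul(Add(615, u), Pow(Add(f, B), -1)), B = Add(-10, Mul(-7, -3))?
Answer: Rational(2274521143861, 1199029551120) ≈ 1.8970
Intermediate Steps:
B = 11 (B = Add(-10, 21) = 11)
Function('T')(f) = Mul(169, Pow(Add(11, f), -1)) (Function('T')(f) = Mul(Add(615, -446), Pow(Add(f, 11), -1)) = Mul(169, Pow(Add(11, f), -1)))
h = Rational(12608307383, 7011868720) (h = Add(Mul(1851369, Rational(1, 1341392)), Mul(710050, Rational(1, 1698875))) = Add(Rational(142413, 103184), Rational(28402, 67955)) = Rational(12608307383, 7011868720) ≈ 1.7981)
Add(Function('T')(1699), h) = Add(Mul(169, Pow(Add(11, 1699), -1)), Rational(12608307383, 7011868720)) = Add(Mul(169, Pow(1710, -1)), Rational(12608307383, 7011868720)) = Add(Mul(169, Rational(1, 1710)), Rational(12608307383, 7011868720)) = Add(Rational(169, 1710), Rational(12608307383, 7011868720)) = Rational(2274521143861, 1199029551120)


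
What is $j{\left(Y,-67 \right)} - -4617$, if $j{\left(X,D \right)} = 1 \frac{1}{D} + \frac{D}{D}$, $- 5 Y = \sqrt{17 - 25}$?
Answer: $\frac{309405}{67} \approx 4618.0$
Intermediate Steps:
$Y = - \frac{2 i \sqrt{2}}{5}$ ($Y = - \frac{\sqrt{17 - 25}}{5} = - \frac{\sqrt{-8}}{5} = - \frac{2 i \sqrt{2}}{5} \approx - 0.56569 i$)
$j{\left(X,D \right)} = 1 + \frac{1}{D}$ ($j{\left(X,D \right)} = \frac{1}{D} + 1 = 1 + \frac{1}{D}$)
$j{\left(Y,-67 \right)} - -4617 = \frac{1 - 67}{-67} - -4617 = \left(- \frac{1}{67}\right) \left(-66\right) + 4617 = \frac{66}{67} + 4617 = \frac{309405}{67}$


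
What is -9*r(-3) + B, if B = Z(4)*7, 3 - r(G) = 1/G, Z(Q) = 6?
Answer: 12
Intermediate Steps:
r(G) = 3 - 1/G
B = 42 (B = 6*7 = 42)
-9*r(-3) + B = -9*(3 - 1/(-3)) + 42 = -9*(3 - 1*(-⅓)) + 42 = -9*(3 + ⅓) + 42 = -9*10/3 + 42 = -30 + 42 = 12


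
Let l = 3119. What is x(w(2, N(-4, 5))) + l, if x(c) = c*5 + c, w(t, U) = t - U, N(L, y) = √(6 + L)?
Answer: 3131 - 6*√2 ≈ 3122.5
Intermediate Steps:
x(c) = 6*c (x(c) = 5*c + c = 6*c)
x(w(2, N(-4, 5))) + l = 6*(2 - √(6 - 4)) + 3119 = 6*(2 - √2) + 3119 = (12 - 6*√2) + 3119 = 3131 - 6*√2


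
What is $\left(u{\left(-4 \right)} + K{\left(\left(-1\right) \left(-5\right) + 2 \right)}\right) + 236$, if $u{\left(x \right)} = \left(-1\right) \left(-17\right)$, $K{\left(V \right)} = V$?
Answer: $260$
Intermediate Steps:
$u{\left(x \right)} = 17$
$\left(u{\left(-4 \right)} + K{\left(\left(-1\right) \left(-5\right) + 2 \right)}\right) + 236 = \left(17 + \left(\left(-1\right) \left(-5\right) + 2\right)\right) + 236 = \left(17 + \left(5 + 2\right)\right) + 236 = \left(17 + 7\right) + 236 = 24 + 236 = 260$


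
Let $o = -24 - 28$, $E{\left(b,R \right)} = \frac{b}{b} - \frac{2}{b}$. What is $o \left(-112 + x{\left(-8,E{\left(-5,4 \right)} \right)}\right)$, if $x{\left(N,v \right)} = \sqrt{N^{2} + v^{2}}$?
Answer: $5824 - \frac{52 \sqrt{1649}}{5} \approx 5401.7$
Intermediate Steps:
$E{\left(b,R \right)} = 1 - \frac{2}{b}$
$o = -52$
$o \left(-112 + x{\left(-8,E{\left(-5,4 \right)} \right)}\right) = - 52 \left(-112 + \sqrt{\left(-8\right)^{2} + \left(\frac{-2 - 5}{-5}\right)^{2}}\right) = - 52 \left(-112 + \sqrt{64 + \left(\left(- \frac{1}{5}\right) \left(-7\right)\right)^{2}}\right) = - 52 \left(-112 + \sqrt{64 + \left(\frac{7}{5}\right)^{2}}\right) = - 52 \left(-112 + \sqrt{64 + \frac{49}{25}}\right) = - 52 \left(-112 + \sqrt{\frac{1649}{25}}\right) = - 52 \left(-112 + \frac{\sqrt{1649}}{5}\right) = 5824 - \frac{52 \sqrt{1649}}{5}$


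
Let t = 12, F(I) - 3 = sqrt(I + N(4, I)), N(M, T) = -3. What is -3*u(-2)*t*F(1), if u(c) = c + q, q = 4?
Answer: -216 - 72*I*sqrt(2) ≈ -216.0 - 101.82*I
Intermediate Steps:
F(I) = 3 + sqrt(-3 + I) (F(I) = 3 + sqrt(I - 3) = 3 + sqrt(-3 + I))
u(c) = 4 + c (u(c) = c + 4 = 4 + c)
-3*u(-2)*t*F(1) = -3*(4 - 2)*12*(3 + sqrt(-3 + 1)) = -3*2*12*(3 + sqrt(-2)) = -72*(3 + I*sqrt(2)) = -3*(72 + 24*I*sqrt(2)) = -216 - 72*I*sqrt(2)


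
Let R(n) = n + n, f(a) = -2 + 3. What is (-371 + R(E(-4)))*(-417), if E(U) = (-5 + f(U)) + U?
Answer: 161379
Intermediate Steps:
f(a) = 1
E(U) = -4 + U (E(U) = (-5 + 1) + U = -4 + U)
R(n) = 2*n
(-371 + R(E(-4)))*(-417) = (-371 + 2*(-4 - 4))*(-417) = (-371 + 2*(-8))*(-417) = (-371 - 16)*(-417) = -387*(-417) = 161379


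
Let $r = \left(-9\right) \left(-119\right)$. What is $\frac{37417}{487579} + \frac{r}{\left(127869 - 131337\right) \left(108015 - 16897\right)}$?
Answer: $\frac{231826390849}{3021051185896} \approx 0.076737$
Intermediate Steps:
$r = 1071$
$\frac{37417}{487579} + \frac{r}{\left(127869 - 131337\right) \left(108015 - 16897\right)} = \frac{37417}{487579} + \frac{1071}{\left(127869 - 131337\right) \left(108015 - 16897\right)} = 37417 \cdot \frac{1}{487579} + \frac{1071}{\left(-3468\right) \left(108015 + \left(-30044 + 13147\right)\right)} = \frac{37417}{487579} + \frac{1071}{\left(-3468\right) \left(108015 - 16897\right)} = \frac{37417}{487579} + \frac{1071}{\left(-3468\right) 91118} = \frac{37417}{487579} + \frac{1071}{-315997224} = \frac{37417}{487579} + 1071 \left(- \frac{1}{315997224}\right) = \frac{37417}{487579} - \frac{21}{6196024} = \frac{231826390849}{3021051185896}$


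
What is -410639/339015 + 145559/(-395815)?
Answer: -42376752034/26837444445 ≈ -1.5790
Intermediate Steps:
-410639/339015 + 145559/(-395815) = -410639*1/339015 + 145559*(-1/395815) = -410639/339015 - 145559/395815 = -42376752034/26837444445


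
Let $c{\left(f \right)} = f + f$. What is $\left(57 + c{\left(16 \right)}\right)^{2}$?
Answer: $7921$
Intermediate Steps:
$c{\left(f \right)} = 2 f$
$\left(57 + c{\left(16 \right)}\right)^{2} = \left(57 + 2 \cdot 16\right)^{2} = \left(57 + 32\right)^{2} = 89^{2} = 7921$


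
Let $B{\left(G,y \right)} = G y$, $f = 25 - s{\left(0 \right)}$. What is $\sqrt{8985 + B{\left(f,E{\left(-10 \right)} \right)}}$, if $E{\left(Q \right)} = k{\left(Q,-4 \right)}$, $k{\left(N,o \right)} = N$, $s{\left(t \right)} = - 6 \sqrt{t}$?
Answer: $\sqrt{8735} \approx 93.461$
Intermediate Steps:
$E{\left(Q \right)} = Q$
$f = 25$ ($f = 25 - - 6 \sqrt{0} = 25 - \left(-6\right) 0 = 25 - 0 = 25 + 0 = 25$)
$\sqrt{8985 + B{\left(f,E{\left(-10 \right)} \right)}} = \sqrt{8985 + 25 \left(-10\right)} = \sqrt{8985 - 250} = \sqrt{8735}$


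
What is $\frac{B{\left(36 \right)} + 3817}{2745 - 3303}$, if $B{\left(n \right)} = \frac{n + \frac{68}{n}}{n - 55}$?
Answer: $- \frac{326183}{47709} \approx -6.8369$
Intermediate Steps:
$B{\left(n \right)} = \frac{n + \frac{68}{n}}{-55 + n}$
$\frac{B{\left(36 \right)} + 3817}{2745 - 3303} = \frac{\frac{68 + 36^{2}}{36 \left(-55 + 36\right)} + 3817}{2745 - 3303} = \frac{\frac{68 + 1296}{36 \left(-19\right)} + 3817}{-558} = \left(\frac{1}{36} \left(- \frac{1}{19}\right) 1364 + 3817\right) \left(- \frac{1}{558}\right) = \left(- \frac{341}{171} + 3817\right) \left(- \frac{1}{558}\right) = \frac{652366}{171} \left(- \frac{1}{558}\right) = - \frac{326183}{47709}$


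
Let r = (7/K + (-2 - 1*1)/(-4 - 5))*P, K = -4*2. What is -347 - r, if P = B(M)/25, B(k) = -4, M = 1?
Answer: -52063/150 ≈ -347.09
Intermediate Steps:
K = -8
P = -4/25 ≈ -0.16000
r = 13/150 (r = (7/(-8) + (-2 - 1*1)/(-4 - 5))*(-4/25) = (7*(-⅛) + (-2 - 1)/(-9))*(-4/25) = (-7/8 - 3*(-⅑))*(-4/25) = (-7/8 + ⅓)*(-4/25) = -13/24*(-4/25) = 13/150 ≈ 0.086667)
-347 - r = -347 - 1*13/150 = -347 - 13/150 = -52063/150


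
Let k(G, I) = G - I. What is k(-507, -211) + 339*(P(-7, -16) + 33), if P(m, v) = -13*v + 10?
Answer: 84793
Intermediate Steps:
P(m, v) = 10 - 13*v
k(-507, -211) + 339*(P(-7, -16) + 33) = (-507 - 1*(-211)) + 339*((10 - 13*(-16)) + 33) = (-507 + 211) + 339*((10 + 208) + 33) = -296 + 339*(218 + 33) = -296 + 339*251 = -296 + 85089 = 84793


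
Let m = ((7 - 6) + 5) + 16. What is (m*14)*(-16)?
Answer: -4928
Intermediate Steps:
m = 22 (m = (1 + 5) + 16 = 6 + 16 = 22)
(m*14)*(-16) = (22*14)*(-16) = 308*(-16) = -4928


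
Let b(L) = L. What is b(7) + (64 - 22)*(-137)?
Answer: -5747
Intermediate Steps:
b(7) + (64 - 22)*(-137) = 7 + (64 - 22)*(-137) = 7 + 42*(-137) = 7 - 5754 = -5747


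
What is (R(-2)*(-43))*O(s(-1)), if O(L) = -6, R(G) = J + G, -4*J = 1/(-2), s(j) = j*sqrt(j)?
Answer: -1935/4 ≈ -483.75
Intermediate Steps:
s(j) = j**(3/2)
J = 1/8 (J = -1/4/(-2) = -1/4*(-1/2) = 1/8 ≈ 0.12500)
R(G) = 1/8 + G
(R(-2)*(-43))*O(s(-1)) = ((1/8 - 2)*(-43))*(-6) = -15/8*(-43)*(-6) = (645/8)*(-6) = -1935/4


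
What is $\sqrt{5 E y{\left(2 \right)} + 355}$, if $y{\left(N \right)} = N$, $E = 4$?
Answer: $\sqrt{395} \approx 19.875$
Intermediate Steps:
$\sqrt{5 E y{\left(2 \right)} + 355} = \sqrt{5 \cdot 4 \cdot 2 + 355} = \sqrt{20 \cdot 2 + 355} = \sqrt{40 + 355} = \sqrt{395}$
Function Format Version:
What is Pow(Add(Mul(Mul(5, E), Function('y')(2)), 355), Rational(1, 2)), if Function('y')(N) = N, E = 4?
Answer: Pow(395, Rational(1, 2)) ≈ 19.875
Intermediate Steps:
Pow(Add(Mul(Mul(5, E), Function('y')(2)), 355), Rational(1, 2)) = Pow(Add(Mul(Mul(5, 4), 2), 355), Rational(1, 2)) = Pow(Add(Mul(20, 2), 355), Rational(1, 2)) = Pow(Add(40, 355), Rational(1, 2)) = Pow(395, Rational(1, 2))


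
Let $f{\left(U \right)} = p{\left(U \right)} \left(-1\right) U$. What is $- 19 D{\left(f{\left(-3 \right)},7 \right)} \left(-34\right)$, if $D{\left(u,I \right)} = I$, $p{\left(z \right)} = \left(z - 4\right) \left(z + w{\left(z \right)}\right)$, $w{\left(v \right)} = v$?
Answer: $4522$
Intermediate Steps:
$p{\left(z \right)} = 2 z \left(-4 + z\right)$ ($p{\left(z \right)} = \left(z - 4\right) \left(z + z\right) = \left(-4 + z\right) 2 z = 2 z \left(-4 + z\right)$)
$f{\left(U \right)} = - 2 U^{2} \left(-4 + U\right)$ ($f{\left(U \right)} = 2 U \left(-4 + U\right) \left(-1\right) U = - 2 U \left(-4 + U\right) U = - 2 U^{2} \left(-4 + U\right)$)
$- 19 D{\left(f{\left(-3 \right)},7 \right)} \left(-34\right) = \left(-19\right) 7 \left(-34\right) = \left(-133\right) \left(-34\right) = 4522$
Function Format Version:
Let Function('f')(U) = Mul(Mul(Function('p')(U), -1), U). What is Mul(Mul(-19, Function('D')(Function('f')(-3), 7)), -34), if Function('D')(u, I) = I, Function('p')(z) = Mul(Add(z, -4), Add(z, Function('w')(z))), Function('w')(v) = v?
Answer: 4522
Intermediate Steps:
Function('p')(z) = Mul(2, z, Add(-4, z)) (Function('p')(z) = Mul(Add(z, -4), Add(z, z)) = Mul(Add(-4, z), Mul(2, z)) = Mul(2, z, Add(-4, z)))
Function('f')(U) = Mul(-2, Pow(U, 2), Add(-4, U)) (Function('f')(U) = Mul(Mul(Mul(2, U, Add(-4, U)), -1), U) = Mul(Mul(-2, U, Add(-4, U)), U) = Mul(-2, Pow(U, 2), Add(-4, U)))
Mul(Mul(-19, Function('D')(Function('f')(-3), 7)), -34) = Mul(Mul(-19, 7), -34) = Mul(-133, -34) = 4522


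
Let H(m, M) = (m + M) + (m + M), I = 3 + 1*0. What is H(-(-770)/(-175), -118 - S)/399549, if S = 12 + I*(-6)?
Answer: -388/665915 ≈ -0.00058266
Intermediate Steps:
I = 3 (I = 3 + 0 = 3)
S = -6 (S = 12 + 3*(-6) = 12 - 18 = -6)
H(m, M) = 2*M + 2*m (H(m, M) = (M + m) + (M + m) = 2*M + 2*m)
H(-(-770)/(-175), -118 - S)/399549 = (2*(-118 - 1*(-6)) + 2*(-(-770)/(-175)))/399549 = (2*(-118 + 6) + 2*(-(-770)*(-1)/175))*(1/399549) = (2*(-112) + 2*(-5*22/25))*(1/399549) = (-224 + 2*(-22/5))*(1/399549) = (-224 - 44/5)*(1/399549) = -1164/5*1/399549 = -388/665915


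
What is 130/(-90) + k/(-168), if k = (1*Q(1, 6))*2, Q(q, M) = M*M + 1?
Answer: -475/252 ≈ -1.8849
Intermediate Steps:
Q(q, M) = 1 + M² (Q(q, M) = M² + 1 = 1 + M²)
k = 74 (k = (1*(1 + 6²))*2 = (1*(1 + 36))*2 = (1*37)*2 = 37*2 = 74)
130/(-90) + k/(-168) = 130/(-90) + 74/(-168) = 130*(-1/90) + 74*(-1/168) = -13/9 - 37/84 = -475/252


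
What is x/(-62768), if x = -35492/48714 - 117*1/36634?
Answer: 50227441/4308271615968 ≈ 1.1658e-5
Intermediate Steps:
x = -50227441/68638026 (x = -35492*1/48714 - 117*1/36634 = -17746/24357 - 9/2818 = -50227441/68638026 ≈ -0.73177)
x/(-62768) = -50227441/68638026/(-62768) = -50227441/68638026*(-1/62768) = 50227441/4308271615968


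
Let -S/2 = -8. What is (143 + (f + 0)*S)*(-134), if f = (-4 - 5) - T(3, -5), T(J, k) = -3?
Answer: -6298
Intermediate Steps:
S = 16 (S = -2*(-8) = 16)
f = -6 (f = (-4 - 5) - 1*(-3) = -9 + 3 = -6)
(143 + (f + 0)*S)*(-134) = (143 + (-6 + 0)*16)*(-134) = (143 - 6*16)*(-134) = (143 - 96)*(-134) = 47*(-134) = -6298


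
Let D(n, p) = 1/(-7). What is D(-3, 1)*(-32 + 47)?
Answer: -15/7 ≈ -2.1429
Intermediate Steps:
D(n, p) = -1/7
D(-3, 1)*(-32 + 47) = -(-32 + 47)/7 = -1/7*15 = -15/7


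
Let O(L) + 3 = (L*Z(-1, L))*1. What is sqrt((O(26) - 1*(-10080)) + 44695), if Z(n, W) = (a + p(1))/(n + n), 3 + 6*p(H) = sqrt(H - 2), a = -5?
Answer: sqrt(1974366 - 78*I)/6 ≈ 234.19 - 0.0046259*I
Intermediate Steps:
p(H) = -1/2 + sqrt(-2 + H)/6 (p(H) = -1/2 + sqrt(H - 2)/6 = -1/2 + sqrt(-2 + H)/6)
Z(n, W) = (-11/2 + I/6)/(2*n) (Z(n, W) = (-5 + (-1/2 + sqrt(-2 + 1)/6))/(n + n) = (-5 + (-1/2 + sqrt(-1)/6))/((2*n)) = (-5 + (-1/2 + I/6))*(1/(2*n)) = (-11/2 + I/6)*(1/(2*n)) = (-11/2 + I/6)/(2*n))
O(L) = -3 + L*(11/4 - I/12) (O(L) = -3 + (L*((1/12)*(-33 + I)/(-1)))*1 = -3 + (L*((1/12)*(-1)*(-33 + I)))*1 = -3 + (L*(11/4 - I/12))*1 = -3 + L*(11/4 - I/12))
sqrt((O(26) - 1*(-10080)) + 44695) = sqrt(((-3 + (1/12)*26*(33 - I)) - 1*(-10080)) + 44695) = sqrt(((-3 + (143/2 - 13*I/6)) + 10080) + 44695) = sqrt(((137/2 - 13*I/6) + 10080) + 44695) = sqrt((20297/2 - 13*I/6) + 44695) = sqrt(109687/2 - 13*I/6)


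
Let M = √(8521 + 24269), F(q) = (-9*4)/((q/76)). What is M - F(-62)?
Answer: -1368/31 + √32790 ≈ 136.95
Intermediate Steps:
F(q) = -2736/q (F(q) = -36*76/q = -2736/q)
M = √32790 ≈ 181.08
M - F(-62) = √32790 - (-2736)/(-62) = √32790 - (-2736)*(-1)/62 = √32790 - 1*1368/31 = √32790 - 1368/31 = -1368/31 + √32790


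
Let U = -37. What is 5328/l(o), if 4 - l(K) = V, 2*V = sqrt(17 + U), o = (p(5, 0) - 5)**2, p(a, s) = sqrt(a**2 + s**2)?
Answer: 7104/7 + 1776*I*sqrt(5)/7 ≈ 1014.9 + 567.32*I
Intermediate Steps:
o = 0 (o = (sqrt(5**2 + 0**2) - 5)**2 = (sqrt(25 + 0) - 5)**2 = (sqrt(25) - 5)**2 = (5 - 5)**2 = 0**2 = 0)
V = I*sqrt(5) (V = sqrt(17 - 37)/2 = sqrt(-20)/2 = (2*I*sqrt(5))/2 = I*sqrt(5) ≈ 2.2361*I)
l(K) = 4 - I*sqrt(5)
5328/l(o) = 5328/(4 - I*sqrt(5))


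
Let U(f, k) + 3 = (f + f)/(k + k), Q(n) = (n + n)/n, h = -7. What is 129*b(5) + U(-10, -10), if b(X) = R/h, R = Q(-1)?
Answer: -272/7 ≈ -38.857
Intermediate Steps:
Q(n) = 2 (Q(n) = (2*n)/n = 2)
U(f, k) = -3 + f/k (U(f, k) = -3 + (f + f)/(k + k) = -3 + (2*f)/((2*k)) = -3 + (2*f)*(1/(2*k)) = -3 + f/k)
R = 2
b(X) = -2/7 (b(X) = 2/(-7) = 2*(-⅐) = -2/7)
129*b(5) + U(-10, -10) = 129*(-2/7) + (-3 - 10/(-10)) = -258/7 + (-3 - 10*(-⅒)) = -258/7 + (-3 + 1) = -258/7 - 2 = -272/7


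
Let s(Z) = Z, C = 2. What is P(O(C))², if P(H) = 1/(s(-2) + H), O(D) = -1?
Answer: ⅑ ≈ 0.11111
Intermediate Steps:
P(H) = 1/(-2 + H)
P(O(C))² = (1/(-2 - 1))² = (1/(-3))² = (-⅓)² = ⅑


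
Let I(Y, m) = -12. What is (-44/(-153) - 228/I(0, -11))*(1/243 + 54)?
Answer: 38725973/37179 ≈ 1041.6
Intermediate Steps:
(-44/(-153) - 228/I(0, -11))*(1/243 + 54) = (-44/(-153) - 228/(-12))*(1/243 + 54) = (-44*(-1/153) - 228*(-1/12))*(1/243 + 54) = (44/153 + 19)*(13123/243) = (2951/153)*(13123/243) = 38725973/37179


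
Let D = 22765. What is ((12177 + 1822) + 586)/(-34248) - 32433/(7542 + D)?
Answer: -1552792979/1037954136 ≈ -1.4960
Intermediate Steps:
((12177 + 1822) + 586)/(-34248) - 32433/(7542 + D) = ((12177 + 1822) + 586)/(-34248) - 32433/(7542 + 22765) = (13999 + 586)*(-1/34248) - 32433/30307 = 14585*(-1/34248) - 32433*1/30307 = -14585/34248 - 32433/30307 = -1552792979/1037954136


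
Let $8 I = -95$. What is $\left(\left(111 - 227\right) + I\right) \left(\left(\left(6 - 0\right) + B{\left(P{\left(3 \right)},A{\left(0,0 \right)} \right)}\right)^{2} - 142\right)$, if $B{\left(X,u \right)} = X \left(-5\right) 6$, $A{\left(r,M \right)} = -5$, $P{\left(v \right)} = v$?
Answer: $- \frac{3536511}{4} \approx -8.8413 \cdot 10^{5}$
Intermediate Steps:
$B{\left(X,u \right)} = - 30 X$ ($B{\left(X,u \right)} = - 5 X 6 = - 30 X$)
$I = - \frac{95}{8}$ ($I = \frac{1}{8} \left(-95\right) = - \frac{95}{8} \approx -11.875$)
$\left(\left(111 - 227\right) + I\right) \left(\left(\left(6 - 0\right) + B{\left(P{\left(3 \right)},A{\left(0,0 \right)} \right)}\right)^{2} - 142\right) = \left(\left(111 - 227\right) - \frac{95}{8}\right) \left(\left(\left(6 - 0\right) - 90\right)^{2} - 142\right) = \left(-116 - \frac{95}{8}\right) \left(\left(\left(6 + 0\right) - 90\right)^{2} - 142\right) = - \frac{1023 \left(\left(6 - 90\right)^{2} - 142\right)}{8} = - \frac{1023 \left(\left(-84\right)^{2} - 142\right)}{8} = - \frac{1023 \left(7056 - 142\right)}{8} = \left(- \frac{1023}{8}\right) 6914 = - \frac{3536511}{4}$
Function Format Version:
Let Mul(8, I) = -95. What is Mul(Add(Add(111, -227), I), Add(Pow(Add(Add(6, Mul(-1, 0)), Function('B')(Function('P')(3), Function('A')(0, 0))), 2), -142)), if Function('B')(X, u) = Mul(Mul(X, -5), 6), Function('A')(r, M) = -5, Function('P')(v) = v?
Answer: Rational(-3536511, 4) ≈ -8.8413e+5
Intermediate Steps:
Function('B')(X, u) = Mul(-30, X) (Function('B')(X, u) = Mul(Mul(-5, X), 6) = Mul(-30, X))
I = Rational(-95, 8) (I = Mul(Rational(1, 8), -95) = Rational(-95, 8) ≈ -11.875)
Mul(Add(Add(111, -227), I), Add(Pow(Add(Add(6, Mul(-1, 0)), Function('B')(Function('P')(3), Function('A')(0, 0))), 2), -142)) = Mul(Add(Add(111, -227), Rational(-95, 8)), Add(Pow(Add(Add(6, Mul(-1, 0)), Mul(-30, 3)), 2), -142)) = Mul(Add(-116, Rational(-95, 8)), Add(Pow(Add(Add(6, 0), -90), 2), -142)) = Mul(Rational(-1023, 8), Add(Pow(Add(6, -90), 2), -142)) = Mul(Rational(-1023, 8), Add(Pow(-84, 2), -142)) = Mul(Rational(-1023, 8), Add(7056, -142)) = Mul(Rational(-1023, 8), 6914) = Rational(-3536511, 4)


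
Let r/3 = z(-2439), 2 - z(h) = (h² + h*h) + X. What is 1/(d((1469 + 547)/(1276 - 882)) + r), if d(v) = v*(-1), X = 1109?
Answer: -197/7032043467 ≈ -2.8015e-8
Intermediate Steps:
z(h) = -1107 - 2*h² (z(h) = 2 - ((h² + h*h) + 1109) = 2 - ((h² + h²) + 1109) = 2 - (2*h² + 1109) = 2 - (1109 + 2*h²) = 2 + (-1109 - 2*h²) = -1107 - 2*h²)
d(v) = -v
r = -35695647 (r = 3*(-1107 - 2*(-2439)²) = 3*(-1107 - 2*5948721) = 3*(-1107 - 11897442) = 3*(-11898549) = -35695647)
1/(d((1469 + 547)/(1276 - 882)) + r) = 1/(-(1469 + 547)/(1276 - 882) - 35695647) = 1/(-2016/394 - 35695647) = 1/(-1*1008/197 - 35695647) = 1/(-1008/197 - 35695647) = 1/(-7032043467/197) = -197/7032043467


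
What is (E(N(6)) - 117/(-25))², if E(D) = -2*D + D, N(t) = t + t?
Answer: 33489/625 ≈ 53.582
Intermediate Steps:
N(t) = 2*t
E(D) = -D
(E(N(6)) - 117/(-25))² = (-2*6 - 117/(-25))² = (-1*12 - 117*(-1/25))² = (-12 + 117/25)² = (-183/25)² = 33489/625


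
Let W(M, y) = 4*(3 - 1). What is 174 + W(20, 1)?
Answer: 182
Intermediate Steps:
W(M, y) = 8 (W(M, y) = 4*2 = 8)
174 + W(20, 1) = 174 + 8 = 182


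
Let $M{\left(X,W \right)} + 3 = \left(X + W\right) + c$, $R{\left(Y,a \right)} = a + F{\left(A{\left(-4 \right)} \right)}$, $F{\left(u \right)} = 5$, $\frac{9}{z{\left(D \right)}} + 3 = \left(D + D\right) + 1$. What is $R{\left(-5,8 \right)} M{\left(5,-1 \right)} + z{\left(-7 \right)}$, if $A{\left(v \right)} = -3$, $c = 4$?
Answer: $\frac{1031}{16} \approx 64.438$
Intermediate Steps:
$z{\left(D \right)} = \frac{9}{-2 + 2 D}$ ($z{\left(D \right)} = \frac{9}{-3 + \left(\left(D + D\right) + 1\right)} = \frac{9}{-3 + \left(2 D + 1\right)} = \frac{9}{-3 + \left(1 + 2 D\right)} = \frac{9}{-2 + 2 D}$)
$R{\left(Y,a \right)} = 5 + a$ ($R{\left(Y,a \right)} = a + 5 = 5 + a$)
$M{\left(X,W \right)} = 1 + W + X$ ($M{\left(X,W \right)} = -3 + \left(\left(X + W\right) + 4\right) = -3 + \left(\left(W + X\right) + 4\right) = -3 + \left(4 + W + X\right) = 1 + W + X$)
$R{\left(-5,8 \right)} M{\left(5,-1 \right)} + z{\left(-7 \right)} = \left(5 + 8\right) \left(1 - 1 + 5\right) + \frac{9}{2 \left(-1 - 7\right)} = 13 \cdot 5 + \frac{9}{2 \left(-8\right)} = 65 + \frac{9}{2} \left(- \frac{1}{8}\right) = 65 - \frac{9}{16} = \frac{1031}{16}$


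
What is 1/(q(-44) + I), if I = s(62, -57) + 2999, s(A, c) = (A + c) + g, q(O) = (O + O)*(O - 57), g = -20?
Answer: 1/11872 ≈ 8.4232e-5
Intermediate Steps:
q(O) = 2*O*(-57 + O) (q(O) = (2*O)*(-57 + O) = 2*O*(-57 + O))
s(A, c) = -20 + A + c (s(A, c) = (A + c) - 20 = -20 + A + c)
I = 2984 (I = (-20 + 62 - 57) + 2999 = -15 + 2999 = 2984)
1/(q(-44) + I) = 1/(2*(-44)*(-57 - 44) + 2984) = 1/(2*(-44)*(-101) + 2984) = 1/(8888 + 2984) = 1/11872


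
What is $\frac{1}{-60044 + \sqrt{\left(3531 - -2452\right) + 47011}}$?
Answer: $- \frac{30022}{1802614471} - \frac{\sqrt{52994}}{3605228942} \approx -1.6719 \cdot 10^{-5}$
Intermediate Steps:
$\frac{1}{-60044 + \sqrt{\left(3531 - -2452\right) + 47011}} = \frac{1}{-60044 + \sqrt{\left(3531 + 2452\right) + 47011}} = \frac{1}{-60044 + \sqrt{5983 + 47011}} = \frac{1}{-60044 + \sqrt{52994}}$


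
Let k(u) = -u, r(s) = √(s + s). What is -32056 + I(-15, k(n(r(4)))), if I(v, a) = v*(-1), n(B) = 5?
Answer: -32041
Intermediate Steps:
r(s) = √2*√s (r(s) = √(2*s) = √2*√s)
I(v, a) = -v
-32056 + I(-15, k(n(r(4)))) = -32056 - 1*(-15) = -32056 + 15 = -32041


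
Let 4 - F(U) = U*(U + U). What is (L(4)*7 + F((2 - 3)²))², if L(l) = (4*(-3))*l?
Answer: 111556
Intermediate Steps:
L(l) = -12*l
F(U) = 4 - 2*U² (F(U) = 4 - U*(U + U) = 4 - U*2*U = 4 - 2*U²)
(L(4)*7 + F((2 - 3)²))² = (-12*4*7 + (4 - 2*(2 - 3)⁴))² = (-48*7 + (4 - 2*((-1)²)²))² = (-336 + (4 - 2*1²))² = (-336 + (4 - 2*1))² = (-336 + (4 - 2))² = (-336 + 2)² = (-334)² = 111556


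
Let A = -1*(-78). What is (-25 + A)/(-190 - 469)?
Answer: -53/659 ≈ -0.080425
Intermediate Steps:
A = 78
(-25 + A)/(-190 - 469) = (-25 + 78)/(-190 - 469) = 53/(-659) = 53*(-1/659) = -53/659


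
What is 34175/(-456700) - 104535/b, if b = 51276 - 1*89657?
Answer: 1857178553/701144108 ≈ 2.6488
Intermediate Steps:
b = -38381 (b = 51276 - 89657 = -38381)
34175/(-456700) - 104535/b = 34175/(-456700) - 104535/(-38381) = 34175*(-1/456700) - 104535*(-1/38381) = -1367/18268 + 104535/38381 = 1857178553/701144108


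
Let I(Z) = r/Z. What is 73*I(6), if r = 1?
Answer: 73/6 ≈ 12.167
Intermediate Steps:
I(Z) = 1/Z
73*I(6) = 73/6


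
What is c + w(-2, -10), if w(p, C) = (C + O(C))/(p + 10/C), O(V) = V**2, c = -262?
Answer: -292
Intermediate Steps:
w(p, C) = (C + C**2)/(p + 10/C)
c + w(-2, -10) = -262 + (-10)**2*(1 - 10)/(10 - 10*(-2)) = -262 + 100*(-9)/(10 + 20) = -262 + 100*(-9)/30 = -262 + 100*(1/30)*(-9) = -262 - 30 = -292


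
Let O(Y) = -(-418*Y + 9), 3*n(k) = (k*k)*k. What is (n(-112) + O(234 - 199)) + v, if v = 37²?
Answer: -1356958/3 ≈ -4.5232e+5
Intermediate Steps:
v = 1369
n(k) = k³/3 (n(k) = ((k*k)*k)/3 = (k²*k)/3 = k³/3)
O(Y) = -9 + 418*Y (O(Y) = -(9 - 418*Y) = -9 + 418*Y)
(n(-112) + O(234 - 199)) + v = ((⅓)*(-112)³ + (-9 + 418*(234 - 199))) + 1369 = ((⅓)*(-1404928) + (-9 + 418*35)) + 1369 = (-1404928/3 + (-9 + 14630)) + 1369 = (-1404928/3 + 14621) + 1369 = -1361065/3 + 1369 = -1356958/3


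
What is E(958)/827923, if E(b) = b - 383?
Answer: 575/827923 ≈ 0.00069451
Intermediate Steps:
E(b) = -383 + b
E(958)/827923 = (-383 + 958)/827923 = 575*(1/827923) = 575/827923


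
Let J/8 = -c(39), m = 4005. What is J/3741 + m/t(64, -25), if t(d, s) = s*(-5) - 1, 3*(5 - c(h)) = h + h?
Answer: 5001179/154628 ≈ 32.343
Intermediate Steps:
c(h) = 5 - 2*h/3 (c(h) = 5 - (h + h)/3 = 5 - 2*h/3)
t(d, s) = -1 - 5*s (t(d, s) = -5*s - 1 = -1 - 5*s)
J = 168 (J = 8*(-(5 - ⅔*39)) = 8*(-(5 - 26)) = 8*(-1*(-21)) = 8*21 = 168)
J/3741 + m/t(64, -25) = 168/3741 + 4005/(-1 - 5*(-25)) = 168*(1/3741) + 4005/(-1 + 125) = 56/1247 + 4005/124 = 5001179/154628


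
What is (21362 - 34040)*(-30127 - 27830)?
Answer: 734778846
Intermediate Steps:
(21362 - 34040)*(-30127 - 27830) = -12678*(-57957) = 734778846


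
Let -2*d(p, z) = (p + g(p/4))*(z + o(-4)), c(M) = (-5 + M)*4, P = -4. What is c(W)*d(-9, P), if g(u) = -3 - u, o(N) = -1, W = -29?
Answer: 3315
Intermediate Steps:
c(M) = -20 + 4*M
d(p, z) = -(-1 + z)*(-3 + 3*p/4)/2 (d(p, z) = -(p + (-3 - p/4))*(z - 1)/2 = -(p + (-3 - p/4))*(-1 + z)/2 = -(-3 + 3*p/4)*(-1 + z)/2 = -(-1 + z)*(-3 + 3*p/4)/2)
c(W)*d(-9, P) = (-20 + 4*(-29))*(-3/2 + (3/2)*(-4) + (3/8)*(-9) - 3/8*(-9)*(-4)) = (-20 - 116)*(-3/2 - 6 - 27/8 - 27/2) = -136*(-195/8) = 3315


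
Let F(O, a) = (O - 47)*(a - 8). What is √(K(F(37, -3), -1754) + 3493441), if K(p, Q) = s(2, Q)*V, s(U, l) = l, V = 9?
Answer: √3477655 ≈ 1864.8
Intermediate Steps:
F(O, a) = (-47 + O)*(-8 + a)
K(p, Q) = 9*Q (K(p, Q) = Q*9 = 9*Q)
√(K(F(37, -3), -1754) + 3493441) = √(9*(-1754) + 3493441) = √(-15786 + 3493441) = √3477655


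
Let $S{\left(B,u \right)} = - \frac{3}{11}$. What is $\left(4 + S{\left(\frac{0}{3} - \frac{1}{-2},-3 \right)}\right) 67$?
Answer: $\frac{2747}{11} \approx 249.73$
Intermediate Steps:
$S{\left(B,u \right)} = - \frac{3}{11}$ ($S{\left(B,u \right)} = \left(-3\right) \frac{1}{11} = - \frac{3}{11}$)
$\left(4 + S{\left(\frac{0}{3} - \frac{1}{-2},-3 \right)}\right) 67 = \left(4 - \frac{3}{11}\right) 67 = \frac{41}{11} \cdot 67 = \frac{2747}{11}$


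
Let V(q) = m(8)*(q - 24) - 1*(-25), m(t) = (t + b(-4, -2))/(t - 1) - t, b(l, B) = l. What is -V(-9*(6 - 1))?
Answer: -3763/7 ≈ -537.57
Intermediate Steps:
m(t) = -t + (-4 + t)/(-1 + t) (m(t) = (t - 4)/(t - 1) - t = (-4 + t)/(-1 + t) - t = -t + (-4 + t)/(-1 + t))
V(q) = 1423/7 - 52*q/7 (V(q) = ((-4 - 1*8² + 2*8)/(-1 + 8))*(q - 24) - 1*(-25) = ((-4 - 1*64 + 16)/7)*(-24 + q) + 25 = ((-4 - 64 + 16)/7)*(-24 + q) + 25 = ((⅐)*(-52))*(-24 + q) + 25 = -52*(-24 + q)/7 + 25 = (1248/7 - 52*q/7) + 25 = 1423/7 - 52*q/7)
-V(-9*(6 - 1)) = -(1423/7 - (-468)*(6 - 1)/7) = -(1423/7 - (-468)*5/7) = -(1423/7 - 52/7*(-45)) = -(1423/7 + 2340/7) = -1*3763/7 = -3763/7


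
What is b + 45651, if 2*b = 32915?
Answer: 124217/2 ≈ 62109.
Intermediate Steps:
b = 32915/2 (b = (½)*32915 = 32915/2 ≈ 16458.)
b + 45651 = 32915/2 + 45651 = 124217/2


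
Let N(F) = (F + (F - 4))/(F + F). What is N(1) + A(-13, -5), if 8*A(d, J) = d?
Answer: -21/8 ≈ -2.6250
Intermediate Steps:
A(d, J) = d/8
N(F) = (-4 + 2*F)/(2*F) (N(F) = (F + (-4 + F))/((2*F)) = (-4 + 2*F)*(1/(2*F)) = (-4 + 2*F)/(2*F))
N(1) + A(-13, -5) = (-2 + 1)/1 + (1/8)*(-13) = 1*(-1) - 13/8 = -1 - 13/8 = -21/8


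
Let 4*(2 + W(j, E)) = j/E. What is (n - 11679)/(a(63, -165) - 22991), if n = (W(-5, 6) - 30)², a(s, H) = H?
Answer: 6129575/13337856 ≈ 0.45956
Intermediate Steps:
W(j, E) = -2 + j/(4*E) (W(j, E) = -2 + (j/E)/4 = -2 + j/(4*E))
n = 597529/576 (n = ((-2 + (¼)*(-5)/6) - 30)² = ((-2 + (¼)*(-5)*(⅙)) - 30)² = ((-2 - 5/24) - 30)² = (-53/24 - 30)² = (-773/24)² = 597529/576 ≈ 1037.4)
(n - 11679)/(a(63, -165) - 22991) = (597529/576 - 11679)/(-165 - 22991) = -6129575/576/(-23156) = -6129575/576*(-1/23156) = 6129575/13337856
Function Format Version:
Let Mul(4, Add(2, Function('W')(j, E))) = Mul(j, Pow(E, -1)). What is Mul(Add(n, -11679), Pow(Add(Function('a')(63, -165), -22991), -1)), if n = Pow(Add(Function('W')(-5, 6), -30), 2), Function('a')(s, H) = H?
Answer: Rational(6129575, 13337856) ≈ 0.45956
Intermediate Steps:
Function('W')(j, E) = Add(-2, Mul(Rational(1, 4), j, Pow(E, -1))) (Function('W')(j, E) = Add(-2, Mul(Rational(1, 4), Mul(j, Pow(E, -1)))) = Add(-2, Mul(Rational(1, 4), j, Pow(E, -1))))
n = Rational(597529, 576) (n = Pow(Add(Add(-2, Mul(Rational(1, 4), -5, Pow(6, -1))), -30), 2) = Pow(Add(Add(-2, Mul(Rational(1, 4), -5, Rational(1, 6))), -30), 2) = Pow(Add(Add(-2, Rational(-5, 24)), -30), 2) = Pow(Add(Rational(-53, 24), -30), 2) = Pow(Rational(-773, 24), 2) = Rational(597529, 576) ≈ 1037.4)
Mul(Add(n, -11679), Pow(Add(Function('a')(63, -165), -22991), -1)) = Mul(Add(Rational(597529, 576), -11679), Pow(Add(-165, -22991), -1)) = Mul(Rational(-6129575, 576), Pow(-23156, -1)) = Mul(Rational(-6129575, 576), Rational(-1, 23156)) = Rational(6129575, 13337856)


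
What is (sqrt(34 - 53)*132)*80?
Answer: 10560*I*sqrt(19) ≈ 46030.0*I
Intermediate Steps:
(sqrt(34 - 53)*132)*80 = (sqrt(-19)*132)*80 = ((I*sqrt(19))*132)*80 = (132*I*sqrt(19))*80 = 10560*I*sqrt(19)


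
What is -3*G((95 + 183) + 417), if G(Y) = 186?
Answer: -558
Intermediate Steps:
-3*G((95 + 183) + 417) = -3*186 = -558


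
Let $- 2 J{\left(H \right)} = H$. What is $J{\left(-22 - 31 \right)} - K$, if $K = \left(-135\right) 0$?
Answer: $\frac{53}{2} \approx 26.5$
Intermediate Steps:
$J{\left(H \right)} = - \frac{H}{2}$
$K = 0$
$J{\left(-22 - 31 \right)} - K = - \frac{-22 - 31}{2} - 0 = \left(- \frac{1}{2}\right) \left(-53\right) + 0 = \frac{53}{2} + 0 = \frac{53}{2}$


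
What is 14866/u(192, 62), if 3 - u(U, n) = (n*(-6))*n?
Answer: 14866/23067 ≈ 0.64447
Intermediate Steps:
u(U, n) = 3 + 6*n**2 (u(U, n) = 3 - n*(-6)*n = 3 - (-6*n)*n = 3 - (-6)*n**2 = 3 + 6*n**2)
14866/u(192, 62) = 14866/(3 + 6*62**2) = 14866/(3 + 6*3844) = 14866/(3 + 23064) = 14866/23067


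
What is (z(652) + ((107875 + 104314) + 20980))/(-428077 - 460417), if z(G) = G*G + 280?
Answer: -658553/888494 ≈ -0.74120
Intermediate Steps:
z(G) = 280 + G² (z(G) = G² + 280 = 280 + G²)
(z(652) + ((107875 + 104314) + 20980))/(-428077 - 460417) = ((280 + 652²) + ((107875 + 104314) + 20980))/(-428077 - 460417) = ((280 + 425104) + (212189 + 20980))/(-888494) = (425384 + 233169)*(-1/888494) = 658553*(-1/888494) = -658553/888494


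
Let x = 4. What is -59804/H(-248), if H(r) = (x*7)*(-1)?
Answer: 14951/7 ≈ 2135.9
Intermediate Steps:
H(r) = -28 (H(r) = (4*7)*(-1) = 28*(-1) = -28)
-59804/H(-248) = -59804/(-28) = -59804*(-1/28) = 14951/7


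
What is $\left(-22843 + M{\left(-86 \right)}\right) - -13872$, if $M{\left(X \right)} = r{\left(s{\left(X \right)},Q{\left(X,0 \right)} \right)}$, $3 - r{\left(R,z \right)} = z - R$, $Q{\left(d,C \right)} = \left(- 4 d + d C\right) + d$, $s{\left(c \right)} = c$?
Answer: $-9312$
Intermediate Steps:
$Q{\left(d,C \right)} = - 3 d + C d$ ($Q{\left(d,C \right)} = \left(- 4 d + C d\right) + d = - 3 d + C d$)
$r{\left(R,z \right)} = 3 + R - z$ ($r{\left(R,z \right)} = 3 - \left(z - R\right) = 3 + \left(R - z\right) = 3 + R - z$)
$M{\left(X \right)} = 3 + 4 X$ ($M{\left(X \right)} = 3 + X - X \left(-3 + 0\right) = 3 + X - X \left(-3\right) = 3 + X - - 3 X = 3 + X + 3 X = 3 + 4 X$)
$\left(-22843 + M{\left(-86 \right)}\right) - -13872 = \left(-22843 + \left(3 + 4 \left(-86\right)\right)\right) - -13872 = \left(-22843 + \left(3 - 344\right)\right) + 13872 = \left(-22843 - 341\right) + 13872 = -23184 + 13872 = -9312$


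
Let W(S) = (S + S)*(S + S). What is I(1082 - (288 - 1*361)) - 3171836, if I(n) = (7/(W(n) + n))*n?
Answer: -14657054149/4621 ≈ -3.1718e+6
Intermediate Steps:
W(S) = 4*S² (W(S) = (2*S)*(2*S) = 4*S²)
I(n) = 7*n/(n + 4*n²) (I(n) = (7/(4*n² + n))*n = (7/(n + 4*n²))*n = 7*n/(n + 4*n²))
I(1082 - (288 - 1*361)) - 3171836 = 7/(1 + 4*(1082 - (288 - 1*361))) - 3171836 = 7/(1 + 4*(1082 - (288 - 361))) - 3171836 = 7/(1 + 4*(1082 - 1*(-73))) - 3171836 = 7/(1 + 4*(1082 + 73)) - 3171836 = 7/(1 + 4*1155) - 3171836 = 7/(1 + 4620) - 3171836 = 7/4621 - 3171836 = -14657054149/4621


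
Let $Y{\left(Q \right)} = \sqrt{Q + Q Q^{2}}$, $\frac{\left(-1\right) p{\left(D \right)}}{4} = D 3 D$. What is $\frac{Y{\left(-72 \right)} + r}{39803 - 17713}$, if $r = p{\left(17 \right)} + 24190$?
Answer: $\frac{10361}{11045} + \frac{3 i \sqrt{10370}}{11045} \approx 0.93807 + 0.02766 i$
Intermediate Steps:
$p{\left(D \right)} = - 12 D^{2}$ ($p{\left(D \right)} = - 4 D 3 D = - 4 \cdot 3 D D = - 4 \cdot 3 D^{2} = - 12 D^{2}$)
$Y{\left(Q \right)} = \sqrt{Q + Q^{3}}$
$r = 20722$ ($r = - 12 \cdot 17^{2} + 24190 = \left(-12\right) 289 + 24190 = -3468 + 24190 = 20722$)
$\frac{Y{\left(-72 \right)} + r}{39803 - 17713} = \frac{\sqrt{-72 + \left(-72\right)^{3}} + 20722}{39803 - 17713} = \frac{\sqrt{-72 - 373248} + 20722}{22090} = \left(\sqrt{-373320} + 20722\right) \frac{1}{22090} = \left(6 i \sqrt{10370} + 20722\right) \frac{1}{22090} = \left(20722 + 6 i \sqrt{10370}\right) \frac{1}{22090} = \frac{10361}{11045} + \frac{3 i \sqrt{10370}}{11045}$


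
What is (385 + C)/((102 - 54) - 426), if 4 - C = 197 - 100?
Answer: -146/189 ≈ -0.77249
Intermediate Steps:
C = -93 (C = 4 - (197 - 100) = 4 - 1*97 = 4 - 97 = -93)
(385 + C)/((102 - 54) - 426) = (385 - 93)/((102 - 54) - 426) = 292/(48 - 426) = 292/(-378) = 292*(-1/378) = -146/189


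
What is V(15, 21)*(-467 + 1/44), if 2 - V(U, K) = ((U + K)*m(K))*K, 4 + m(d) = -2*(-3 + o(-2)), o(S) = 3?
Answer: -31087611/22 ≈ -1.4131e+6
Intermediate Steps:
m(d) = -4 (m(d) = -4 - 2*(-3 + 3) = -4 - 2*0 = -4 + 0 = -4)
V(U, K) = 2 - K*(-4*K - 4*U) (V(U, K) = 2 - (U + K)*(-4)*K = 2 - (K + U)*(-4)*K = 2 - (-4*K - 4*U)*K = 2 - K*(-4*K - 4*U))
V(15, 21)*(-467 + 1/44) = (2 + 4*21**2 + 4*21*15)*(-467 + 1/44) = (2 + 4*441 + 1260)*(-467 + 1/44) = (2 + 1764 + 1260)*(-20547/44) = 3026*(-20547/44) = -31087611/22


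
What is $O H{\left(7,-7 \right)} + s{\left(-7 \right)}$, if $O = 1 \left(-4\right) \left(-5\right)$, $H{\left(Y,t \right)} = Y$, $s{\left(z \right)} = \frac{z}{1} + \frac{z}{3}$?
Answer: $\frac{392}{3} \approx 130.67$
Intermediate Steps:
$s{\left(z \right)} = \frac{4 z}{3}$ ($s{\left(z \right)} = z 1 + z \frac{1}{3} = z + \frac{z}{3} = \frac{4 z}{3}$)
$O = 20$ ($O = \left(-4\right) \left(-5\right) = 20$)
$O H{\left(7,-7 \right)} + s{\left(-7 \right)} = 20 \cdot 7 + \frac{4}{3} \left(-7\right) = 140 - \frac{28}{3} = \frac{392}{3}$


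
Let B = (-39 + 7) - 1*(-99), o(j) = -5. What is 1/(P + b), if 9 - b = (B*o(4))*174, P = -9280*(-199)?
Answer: 1/1905019 ≈ 5.2493e-7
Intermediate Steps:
B = 67 (B = -32 + 99 = 67)
P = 1846720
b = 58299 (b = 9 - 67*(-5)*174 = 9 - (-335)*174 = 9 - 1*(-58290) = 9 + 58290 = 58299)
1/(P + b) = 1/(1846720 + 58299) = 1/1905019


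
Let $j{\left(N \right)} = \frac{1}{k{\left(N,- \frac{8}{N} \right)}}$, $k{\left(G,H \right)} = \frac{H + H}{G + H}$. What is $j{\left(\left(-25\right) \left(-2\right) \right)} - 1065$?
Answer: $- \frac{4883}{4} \approx -1220.8$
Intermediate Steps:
$k{\left(G,H \right)} = \frac{2 H}{G + H}$
$j{\left(N \right)} = - \frac{N \left(N - \frac{8}{N}\right)}{16}$ ($j{\left(N \right)} = \frac{1}{2 \left(- \frac{8}{N}\right) \frac{1}{N - \frac{8}{N}}} = \frac{1}{\left(-16\right) \frac{1}{N} \frac{1}{N - \frac{8}{N}}} = - \frac{N \left(N - \frac{8}{N}\right)}{16}$)
$j{\left(\left(-25\right) \left(-2\right) \right)} - 1065 = \left(\frac{1}{2} - \frac{\left(\left(-25\right) \left(-2\right)\right)^{2}}{16}\right) - 1065 = \left(\frac{1}{2} - \frac{50^{2}}{16}\right) - 1065 = \left(\frac{1}{2} - \frac{625}{4}\right) - 1065 = - \frac{623}{4} - 1065 = - \frac{4883}{4}$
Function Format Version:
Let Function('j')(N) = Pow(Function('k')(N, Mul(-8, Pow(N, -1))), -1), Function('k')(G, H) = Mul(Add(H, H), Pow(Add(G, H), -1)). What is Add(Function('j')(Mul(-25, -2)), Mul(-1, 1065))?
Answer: Rational(-4883, 4) ≈ -1220.8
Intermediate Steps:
Function('k')(G, H) = Mul(2, H, Pow(Add(G, H), -1)) (Function('k')(G, H) = Mul(Mul(2, H), Pow(Add(G, H), -1)) = Mul(2, H, Pow(Add(G, H), -1)))
Function('j')(N) = Mul(Rational(-1, 16), N, Add(N, Mul(-8, Pow(N, -1)))) (Function('j')(N) = Pow(Mul(2, Mul(-8, Pow(N, -1)), Pow(Add(N, Mul(-8, Pow(N, -1))), -1)), -1) = Pow(Mul(-16, Pow(N, -1), Pow(Add(N, Mul(-8, Pow(N, -1))), -1)), -1) = Mul(Rational(-1, 16), N, Add(N, Mul(-8, Pow(N, -1)))))
Add(Function('j')(Mul(-25, -2)), Mul(-1, 1065)) = Add(Add(Rational(1, 2), Mul(Rational(-1, 16), Pow(Mul(-25, -2), 2))), Mul(-1, 1065)) = Add(Add(Rational(1, 2), Mul(Rational(-1, 16), Pow(50, 2))), -1065) = Add(Add(Rational(1, 2), Mul(Rational(-1, 16), 2500)), -1065) = Add(Add(Rational(1, 2), Rational(-625, 4)), -1065) = Add(Rational(-623, 4), -1065) = Rational(-4883, 4)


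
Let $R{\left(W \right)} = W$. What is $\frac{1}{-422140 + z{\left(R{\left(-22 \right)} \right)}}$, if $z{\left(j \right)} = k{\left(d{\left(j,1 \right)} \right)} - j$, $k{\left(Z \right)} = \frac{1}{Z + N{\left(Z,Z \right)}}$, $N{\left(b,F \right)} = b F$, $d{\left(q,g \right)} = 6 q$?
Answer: $- \frac{17292}{7299264455} \approx -2.369 \cdot 10^{-6}$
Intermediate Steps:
$N{\left(b,F \right)} = F b$
$k{\left(Z \right)} = \frac{1}{Z + Z^{2}}$ ($k{\left(Z \right)} = \frac{1}{Z + Z Z} = \frac{1}{Z + Z^{2}}$)
$z{\left(j \right)} = - j + \frac{1}{6 j \left(1 + 6 j\right)}$ ($z{\left(j \right)} = \frac{1}{6 j \left(1 + 6 j\right)} - j = - j + \frac{1}{6 j \left(1 + 6 j\right)}$)
$\frac{1}{-422140 + z{\left(R{\left(-22 \right)} \right)}} = \frac{1}{-422140 + \frac{1 - 6 \left(-22\right)^{2} \left(1 + 6 \left(-22\right)\right)}{6 \left(-22\right) \left(1 + 6 \left(-22\right)\right)}} = \frac{1}{-422140 + \frac{1}{6} \left(- \frac{1}{22}\right) \frac{1}{1 - 132} \left(1 - 2904 \left(1 - 132\right)\right)} = \frac{1}{-422140 + \frac{1}{6} \left(- \frac{1}{22}\right) \frac{1}{-131} \left(1 - 2904 \left(-131\right)\right)} = \frac{1}{-422140 + \frac{1}{6} \left(- \frac{1}{22}\right) \left(- \frac{1}{131}\right) \left(1 + 380424\right)} = \frac{1}{-422140 + \frac{1}{6} \left(- \frac{1}{22}\right) \left(- \frac{1}{131}\right) 380425} = \frac{1}{-422140 + \frac{380425}{17292}} = \frac{1}{- \frac{7299264455}{17292}} = - \frac{17292}{7299264455}$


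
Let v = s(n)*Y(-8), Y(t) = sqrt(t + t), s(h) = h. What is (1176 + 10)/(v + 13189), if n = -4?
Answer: 15642154/173949977 + 18976*I/173949977 ≈ 0.089923 + 0.00010909*I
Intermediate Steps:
Y(t) = sqrt(2)*sqrt(t) (Y(t) = sqrt(2*t) = sqrt(2)*sqrt(t))
v = -16*I (v = -4*sqrt(2)*sqrt(-8) = -4*sqrt(2)*2*I*sqrt(2) = -16*I ≈ -16.0*I)
(1176 + 10)/(v + 13189) = (1176 + 10)/(-16*I + 13189) = 1186/(13189 - 16*I) = 1186*((13189 + 16*I)/173949977) = 1186*(13189 + 16*I)/173949977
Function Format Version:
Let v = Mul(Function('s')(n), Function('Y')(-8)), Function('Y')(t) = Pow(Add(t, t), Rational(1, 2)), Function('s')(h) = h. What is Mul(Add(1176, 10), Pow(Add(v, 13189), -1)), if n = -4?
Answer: Add(Rational(15642154, 173949977), Mul(Rational(18976, 173949977), I)) ≈ Add(0.089923, Mul(0.00010909, I))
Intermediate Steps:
Function('Y')(t) = Mul(Pow(2, Rational(1, 2)), Pow(t, Rational(1, 2))) (Function('Y')(t) = Pow(Mul(2, t), Rational(1, 2)) = Mul(Pow(2, Rational(1, 2)), Pow(t, Rational(1, 2))))
v = Mul(-16, I) (v = Mul(-4, Mul(Pow(2, Rational(1, 2)), Pow(-8, Rational(1, 2)))) = Mul(-4, Mul(Pow(2, Rational(1, 2)), Mul(2, I, Pow(2, Rational(1, 2))))) = Mul(-4, Mul(4, I)) = Mul(-16, I) ≈ Mul(-16.000, I))
Mul(Add(1176, 10), Pow(Add(v, 13189), -1)) = Mul(Add(1176, 10), Pow(Add(Mul(-16, I), 13189), -1)) = Mul(1186, Pow(Add(13189, Mul(-16, I)), -1)) = Mul(1186, Mul(Rational(1, 173949977), Add(13189, Mul(16, I)))) = Mul(Rational(1186, 173949977), Add(13189, Mul(16, I)))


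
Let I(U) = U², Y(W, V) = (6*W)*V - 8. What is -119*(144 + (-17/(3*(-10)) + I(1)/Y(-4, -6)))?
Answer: -2064517/120 ≈ -17204.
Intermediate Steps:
Y(W, V) = -8 + 6*V*W (Y(W, V) = 6*V*W - 8 = -8 + 6*V*W)
-119*(144 + (-17/(3*(-10)) + I(1)/Y(-4, -6))) = -119*(144 + (-17/(3*(-10)) + 1²/(-8 + 6*(-6)*(-4)))) = -119*(144 + (-17/(-30) + 1/(-8 + 144))) = -119*(144 + (-17*(-1/30) + 1/136)) = -119*(144 + (17/30 + 1*(1/136))) = -119*(144 + (17/30 + 1/136)) = -119*(144 + 1171/2040) = -119*294931/2040 = -2064517/120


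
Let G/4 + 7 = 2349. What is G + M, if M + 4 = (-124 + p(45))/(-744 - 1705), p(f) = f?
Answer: 290285/31 ≈ 9364.0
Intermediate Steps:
G = 9368 (G = -28 + 4*2349 = -28 + 9396 = 9368)
M = -123/31 (M = -4 + (-124 + 45)/(-744 - 1705) = -4 - 79/(-2449) = -4 - 79*(-1/2449) = -4 + 1/31 = -123/31 ≈ -3.9677)
G + M = 9368 - 123/31 = 290285/31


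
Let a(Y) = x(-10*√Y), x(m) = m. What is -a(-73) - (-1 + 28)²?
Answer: -729 + 10*I*√73 ≈ -729.0 + 85.44*I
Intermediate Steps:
a(Y) = -10*√Y
-a(-73) - (-1 + 28)² = -(-10)*√(-73) - (-1 + 28)² = -(-10)*I*√73 - 1*27² = -(-10)*I*√73 - 1*729 = 10*I*√73 - 729 = -729 + 10*I*√73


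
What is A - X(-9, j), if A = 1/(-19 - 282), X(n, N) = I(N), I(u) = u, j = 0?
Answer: -1/301 ≈ -0.0033223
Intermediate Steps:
X(n, N) = N
A = -1/301 (A = 1/(-301) = -1/301 ≈ -0.0033223)
A - X(-9, j) = -1/301 - 1*0 = -1/301 + 0 = -1/301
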